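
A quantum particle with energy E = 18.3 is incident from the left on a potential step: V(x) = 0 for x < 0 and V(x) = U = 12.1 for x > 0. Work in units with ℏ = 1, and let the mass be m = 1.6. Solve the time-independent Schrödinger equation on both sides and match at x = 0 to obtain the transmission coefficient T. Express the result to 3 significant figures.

On each side the TISE gives plane waves with k = √(2m(E − V))/ℏ: k₁ = √(2·1.6·18.3) = 7.652, k₂ = √(2·1.6·6.2) = 4.454.
Matching ψ and ψ′ at x = 0 gives r = (k₁ − k₂)/(k₁ + k₂), so R = r² = 0.06979 and T = 1 − R = 0.9302.

T = 0.930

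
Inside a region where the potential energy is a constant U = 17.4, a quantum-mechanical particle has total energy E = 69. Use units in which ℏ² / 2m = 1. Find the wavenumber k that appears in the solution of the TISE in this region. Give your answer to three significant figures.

k = 7.18

With E > U the solution is oscillatory, ψ ∝ e^{±ikx} with k = √(2m(E − U))/ℏ.
k = √(2 × 0.5 × 51.6) = 7.183.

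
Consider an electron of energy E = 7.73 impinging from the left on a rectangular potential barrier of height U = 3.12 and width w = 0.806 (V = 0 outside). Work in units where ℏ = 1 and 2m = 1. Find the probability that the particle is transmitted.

T = 0.938

E > U: inside the barrier k₂ = √(2m(E − U))/ℏ = 2.147, k₂w = 1.731.
T = [1 + U² sin²(k₂w) / (4E(E − U))]⁻¹ = 1/1.067 = 0.938.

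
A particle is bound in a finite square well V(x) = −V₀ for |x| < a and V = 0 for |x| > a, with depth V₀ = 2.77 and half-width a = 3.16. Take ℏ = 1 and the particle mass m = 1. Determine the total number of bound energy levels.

N = 5

The dimensionless depth is z₀ = a√(2mV₀)/ℏ = 3.16 × √(5.540) = 7.438.
The even/odd transcendental equations gain one root per π/2 in z₀, giving N = 1 + ⌊2z₀/π⌋ = 1 + ⌊4.735⌋ = 5.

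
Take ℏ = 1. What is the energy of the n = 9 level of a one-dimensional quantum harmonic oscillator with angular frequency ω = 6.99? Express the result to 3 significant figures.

The oscillator eigenvalues are E_n = ℏω(n + ½), so E_9 = 6.99 × 9.5 = 66.41.

E = 66.4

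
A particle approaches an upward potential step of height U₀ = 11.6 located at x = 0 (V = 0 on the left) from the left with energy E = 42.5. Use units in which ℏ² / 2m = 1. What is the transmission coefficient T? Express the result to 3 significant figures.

T = 0.994

On each side the TISE gives plane waves with k = √(2m(E − V))/ℏ: k₁ = √(2·½·42.5) = 6.519, k₂ = √(2·½·30.9) = 5.559.
Matching ψ and ψ′ at x = 0 gives r = (k₁ − k₂)/(k₁ + k₂), so R = r² = 0.006323 and T = 1 − R = 0.9937.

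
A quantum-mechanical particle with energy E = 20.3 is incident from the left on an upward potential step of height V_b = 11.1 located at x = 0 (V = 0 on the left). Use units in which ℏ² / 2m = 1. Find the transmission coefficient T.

On each side the TISE gives plane waves with k = √(2m(E − V))/ℏ: k₁ = √(2·½·20.3) = 4.506, k₂ = √(2·½·9.2) = 3.033.
Continuity of ψ and ψ′ at the step yields the reflection amplitude r = (k₁ − k₂)/(k₁ + k₂) = 0.1953; thus R = |r|² = 0.03815, T = 0.9619.

T = 0.962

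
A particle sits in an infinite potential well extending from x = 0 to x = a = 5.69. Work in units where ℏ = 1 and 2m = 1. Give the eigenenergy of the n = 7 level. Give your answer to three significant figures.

Requiring ψ(0) = ψ(a) = 0 quantises k = nπ/a, hence E_n = ℏ²k²/2m = n²π²ℏ²/(2ma²).
E_7 = 7² × π² / (2 × 0.5 × 5.69²) = 14.94.

E = 14.9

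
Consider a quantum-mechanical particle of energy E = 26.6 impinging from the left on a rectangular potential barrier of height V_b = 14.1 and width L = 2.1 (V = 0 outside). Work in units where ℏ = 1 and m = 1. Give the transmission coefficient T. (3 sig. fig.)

T = 0.896

E > V_b: inside the barrier k₂ = √(2m(E − V_b))/ℏ = 5.000, k₂L = 10.50.
T = [1 + V_b² sin²(k₂L) / (4E(E − V_b))]⁻¹ = 1/1.116 = 0.896.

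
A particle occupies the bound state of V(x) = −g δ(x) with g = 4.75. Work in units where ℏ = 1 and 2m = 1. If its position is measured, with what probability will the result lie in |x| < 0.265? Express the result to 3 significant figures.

P = 0.716

The normalised bound state is ψ = √κ e^{−κ|x|} with κ = mg/ℏ² = 2.375.
P(|x| < d) = ∫_{−d}^{d} κ e^{−2κ|x|} dx = 1 − e^{−2κd} = 1 − e^{−1.259} = 0.7160.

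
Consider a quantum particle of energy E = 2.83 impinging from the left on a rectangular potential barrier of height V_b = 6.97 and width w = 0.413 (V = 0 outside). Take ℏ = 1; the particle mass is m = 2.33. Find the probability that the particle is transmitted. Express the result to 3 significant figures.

Since E < V_b the interior solution is evanescent with decay constant κ = √(2m(V_b − E))/ℏ = 4.392.
κw = 1.814, sinh(κw) = 2.986.
The exact tunnelling result is T⁻¹ = 1 + V_b² sinh²(κw) / [4E(V_b − E)] = 10.24, so T = 0.0976.

T = 0.0976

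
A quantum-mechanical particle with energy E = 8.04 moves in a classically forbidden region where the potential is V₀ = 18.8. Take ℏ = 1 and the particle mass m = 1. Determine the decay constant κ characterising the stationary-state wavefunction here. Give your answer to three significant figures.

Since E < V₀ the TISE in this region is ψ'' = κ²ψ with κ = √(2m(V₀ − E))/ℏ.
κ = √(2 × 1 × 10.76) = 4.639.

κ = 4.64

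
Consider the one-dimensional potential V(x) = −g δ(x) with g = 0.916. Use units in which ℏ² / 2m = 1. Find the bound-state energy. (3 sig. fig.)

The bound state is ψ(x) = √κ e^{−κ|x|}. The derivative jump ψ'(0⁺) − ψ'(0⁻) = −(2mg/ℏ²)ψ(0) fixes κ = mg/ℏ² = 0.4580.
Then E = −ℏ²κ²/(2m) = −mg²/(2ℏ²) = -0.2098.

E = -0.210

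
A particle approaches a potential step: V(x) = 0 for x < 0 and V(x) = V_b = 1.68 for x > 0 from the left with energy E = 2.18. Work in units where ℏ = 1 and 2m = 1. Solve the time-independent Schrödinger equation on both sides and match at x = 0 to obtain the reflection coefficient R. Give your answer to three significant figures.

On each side the TISE gives plane waves with k = √(2m(E − V))/ℏ: k₁ = √(2·½·2.18) = 1.476, k₂ = √(2·½·0.5) = 0.7071.
Matching ψ and ψ′ at x = 0 gives r = (k₁ − k₂)/(k₁ + k₂), so R = r² = 0.1241 and T = 1 − R = 0.8759.

R = 0.124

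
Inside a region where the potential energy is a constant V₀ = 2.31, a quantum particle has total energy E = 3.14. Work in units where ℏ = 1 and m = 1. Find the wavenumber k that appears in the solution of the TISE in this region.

With E > V₀ the solution is oscillatory, ψ ∝ e^{±ikx} with k = √(2m(E − V₀))/ℏ.
k = √(2 × 1 × 0.83) = 1.288.

k = 1.29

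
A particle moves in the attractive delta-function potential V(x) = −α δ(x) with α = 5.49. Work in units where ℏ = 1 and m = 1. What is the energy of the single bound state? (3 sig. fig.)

The bound state is ψ(x) = √κ e^{−κ|x|}. The derivative jump ψ'(0⁺) − ψ'(0⁻) = −(2mα/ℏ²)ψ(0) fixes κ = mα/ℏ² = 5.490.
Then E = −ℏ²κ²/(2m) = −mα²/(2ℏ²) = -15.07.

E = -15.1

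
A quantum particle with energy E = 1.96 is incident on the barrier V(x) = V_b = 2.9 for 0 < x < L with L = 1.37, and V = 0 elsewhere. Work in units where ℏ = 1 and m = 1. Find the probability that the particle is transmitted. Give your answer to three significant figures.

T = 0.0790

E < V_b: inside the barrier ψ ∝ e^{±κx} with κ = √(2m(V_b − E))/ℏ = 1.371.
κL = 1.878, sinh(κL) = 3.195.
Matching ψ, ψ′ at both faces gives T = [1 + V_b² sinh²(κL) / (4E(V_b − E))]⁻¹ = 1/12.65 = 0.0790.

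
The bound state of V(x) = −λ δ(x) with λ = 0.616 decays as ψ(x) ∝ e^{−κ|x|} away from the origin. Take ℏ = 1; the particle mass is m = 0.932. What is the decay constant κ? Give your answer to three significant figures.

κ = 0.574

Integrating the TISE across x = 0 gives the cusp condition ψ'(0⁺) − ψ'(0⁻) = −(2mλ/ℏ²)ψ(0).
With ψ ∝ e^{−κ|x|} this yields −2κ = −2mλ/ℏ², so κ = mλ/ℏ² = 0.5741.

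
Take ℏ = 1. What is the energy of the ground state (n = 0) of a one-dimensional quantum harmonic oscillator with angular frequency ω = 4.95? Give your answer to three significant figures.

The oscillator eigenvalues are E_n = ℏω(n + ½), so E_0 = 4.95 × 0.5 = 2.475.

E = 2.48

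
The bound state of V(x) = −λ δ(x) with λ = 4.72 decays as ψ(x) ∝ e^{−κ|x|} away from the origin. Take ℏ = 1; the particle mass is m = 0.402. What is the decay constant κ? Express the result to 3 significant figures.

Integrate −(ℏ²/2m)ψ'' − λδ(x)ψ = Eψ from −ε to +ε: the ψ'' term gives ψ'(0⁺) − ψ'(0⁻) and the δ term gives −(2mλ/ℏ²)ψ(0).
With ψ ∝ e^{−κ|x|} this yields −2κ = −2mλ/ℏ², so κ = mλ/ℏ² = 1.897.

κ = 1.90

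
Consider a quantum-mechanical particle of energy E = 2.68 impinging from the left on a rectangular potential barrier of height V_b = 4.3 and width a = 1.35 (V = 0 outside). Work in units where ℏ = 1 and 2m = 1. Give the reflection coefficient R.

Since E < V_b the interior solution is evanescent with decay constant κ = √(2m(V_b − E))/ℏ = 1.273.
κa = 1.718, sinh(κa) = 2.698.
Matching ψ, ψ′ at both faces gives T = [1 + V_b² sinh²(κa) / (4E(V_b − E))]⁻¹ = 1/8.749 = 0.114.
R = 1 − T = 0.886.

R = 0.886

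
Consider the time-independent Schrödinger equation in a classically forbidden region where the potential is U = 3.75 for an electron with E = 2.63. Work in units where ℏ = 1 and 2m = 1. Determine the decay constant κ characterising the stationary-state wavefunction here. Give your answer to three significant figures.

Since E < U the TISE in this region is ψ'' = κ²ψ with κ = √(2m(U − E))/ℏ.
κ = √(2 × 0.5 × 1.12) = 1.058.

κ = 1.06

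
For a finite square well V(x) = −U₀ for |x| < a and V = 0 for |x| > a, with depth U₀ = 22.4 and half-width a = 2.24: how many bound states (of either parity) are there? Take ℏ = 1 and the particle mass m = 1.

N = 10

Define the well-strength parameter z₀ = (a/ℏ)√(2mU₀) = 2.24 × √(2·1·22.4) = 14.99.
A new bound state (alternating even/odd) appears each time z₀ passes a multiple of π/2, so N = ⌊2z₀/π⌋ + 1 = ⌊9.545⌋ + 1 = 10.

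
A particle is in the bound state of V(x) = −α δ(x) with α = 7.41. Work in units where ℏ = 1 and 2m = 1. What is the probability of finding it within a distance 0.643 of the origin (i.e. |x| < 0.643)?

P = 0.991

The normalised bound state is ψ = √κ e^{−κ|x|} with κ = mα/ℏ² = 3.705.
P(|x| < d) = ∫_{−d}^{d} κ e^{−2κ|x|} dx = 1 − e^{−2κd} = 1 − e^{−4.765} = 0.9915.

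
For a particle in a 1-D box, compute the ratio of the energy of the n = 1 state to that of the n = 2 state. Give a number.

Since E_n ∝ n², the ratio is (1/2)² = 0.25.

0.25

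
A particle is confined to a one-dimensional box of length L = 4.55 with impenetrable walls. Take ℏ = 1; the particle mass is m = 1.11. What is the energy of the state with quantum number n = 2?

E = 0.859

Requiring ψ(0) = ψ(L) = 0 quantises k = nπ/L, hence E_n = ℏ²k²/2m = n²π²ℏ²/(2mL²).
E_2 = 2² × π² / (2 × 1.11 × 4.55²) = 0.8590.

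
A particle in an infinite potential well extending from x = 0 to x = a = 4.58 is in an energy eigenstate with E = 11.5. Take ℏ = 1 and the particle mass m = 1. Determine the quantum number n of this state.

From E_n = n²π²ℏ²/(2ma²) invert to n = √(2ma²E)/(πℏ).
n = (4.58/π) × √(2 × 1 × 11.5) = 6.992 → n = 7.

n = 7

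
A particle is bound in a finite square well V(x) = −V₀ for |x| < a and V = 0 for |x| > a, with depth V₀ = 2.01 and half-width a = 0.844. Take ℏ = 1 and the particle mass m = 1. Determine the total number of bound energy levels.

N = 2

Define the well-strength parameter z₀ = (a/ℏ)√(2mV₀) = 0.844 × √(2·1·2.01) = 1.692.
The even/odd transcendental equations gain one root per π/2 in z₀, giving N = 1 + ⌊2z₀/π⌋ = 1 + ⌊1.077⌋ = 2.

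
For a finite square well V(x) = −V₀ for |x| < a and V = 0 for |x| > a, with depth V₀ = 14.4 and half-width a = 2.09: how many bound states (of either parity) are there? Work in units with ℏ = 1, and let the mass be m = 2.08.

N = 11

Define the well-strength parameter z₀ = (a/ℏ)√(2mV₀) = 2.09 × √(2·2.08·14.4) = 16.18.
The even/odd transcendental equations gain one root per π/2 in z₀, giving N = 1 + ⌊2z₀/π⌋ = 1 + ⌊10.30⌋ = 11.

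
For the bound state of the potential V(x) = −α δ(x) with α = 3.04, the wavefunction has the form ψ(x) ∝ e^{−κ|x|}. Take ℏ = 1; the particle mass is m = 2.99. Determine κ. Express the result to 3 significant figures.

Integrate −(ℏ²/2m)ψ'' − αδ(x)ψ = Eψ from −ε to +ε: the ψ'' term gives ψ'(0⁺) − ψ'(0⁻) and the δ term gives −(2mα/ℏ²)ψ(0).
With ψ ∝ e^{−κ|x|} this yields −2κ = −2mα/ℏ², so κ = mα/ℏ² = 9.090.

κ = 9.09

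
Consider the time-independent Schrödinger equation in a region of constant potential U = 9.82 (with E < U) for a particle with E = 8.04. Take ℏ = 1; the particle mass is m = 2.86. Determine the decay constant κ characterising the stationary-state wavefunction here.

κ = 3.19

Since E < U the TISE in this region is ψ'' = κ²ψ with κ = √(2m(U − E))/ℏ.
κ = √(2 × 2.86 × 1.78) = 3.191.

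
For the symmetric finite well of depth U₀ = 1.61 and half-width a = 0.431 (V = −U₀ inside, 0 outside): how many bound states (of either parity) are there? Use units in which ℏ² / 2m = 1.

N = 1

The dimensionless depth is z₀ = a√(2mU₀)/ℏ = 0.431 × √(1.610) = 0.5469.
A new bound state (alternating even/odd) appears each time z₀ passes a multiple of π/2, so N = ⌊2z₀/π⌋ + 1 = ⌊0.3482⌋ + 1 = 1.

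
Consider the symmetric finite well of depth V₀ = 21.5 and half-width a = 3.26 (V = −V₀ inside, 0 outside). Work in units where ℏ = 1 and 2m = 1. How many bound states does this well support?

Define the well-strength parameter z₀ = (a/ℏ)√(2mV₀) = 3.26 × √(2·0.5·21.5) = 15.12.
The even/odd transcendental equations gain one root per π/2 in z₀, giving N = 1 + ⌊2z₀/π⌋ = 1 + ⌊9.623⌋ = 10.

N = 10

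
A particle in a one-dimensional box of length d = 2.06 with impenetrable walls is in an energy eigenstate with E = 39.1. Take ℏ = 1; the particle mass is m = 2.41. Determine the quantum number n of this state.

n = 9

From E_n = n²π²ℏ²/(2md²) invert to n = √(2md²E)/(πℏ).
n = (2.06/π) × √(2 × 2.41 × 39.1) = 9.002 → n = 9.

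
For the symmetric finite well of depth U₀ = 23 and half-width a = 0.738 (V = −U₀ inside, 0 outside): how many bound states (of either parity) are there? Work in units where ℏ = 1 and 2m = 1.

Define the well-strength parameter z₀ = (a/ℏ)√(2mU₀) = 0.738 × √(2·0.5·23) = 3.539.
A new bound state (alternating even/odd) appears each time z₀ passes a multiple of π/2, so N = ⌊2z₀/π⌋ + 1 = ⌊2.253⌋ + 1 = 3.

N = 3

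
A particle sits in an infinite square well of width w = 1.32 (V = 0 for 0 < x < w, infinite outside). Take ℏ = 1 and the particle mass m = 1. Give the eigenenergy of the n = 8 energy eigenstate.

The infinite-well eigenfunctions ψ_n = √(2/w) sin(nπx/w) vanish at both walls, giving E_n = n²π²ℏ²/(2mw²).
E_8 = 8² × π² / (2 × 1 × 1.32²) = 181.3.

E = 181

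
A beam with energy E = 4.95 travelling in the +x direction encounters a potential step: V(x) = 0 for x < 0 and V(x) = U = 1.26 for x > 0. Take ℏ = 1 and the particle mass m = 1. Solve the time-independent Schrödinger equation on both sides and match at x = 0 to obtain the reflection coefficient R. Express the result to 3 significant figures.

R = 0.00537

The wavenumbers are k₁ = √(2mE)/ℏ = 3.146 on the left and k₂ = √(2m(E − U))/ℏ = 2.717 on the right.
Matching ψ and ψ′ at x = 0 gives r = (k₁ − k₂)/(k₁ + k₂), so R = r² = 0.005374 and T = 1 − R = 0.9946.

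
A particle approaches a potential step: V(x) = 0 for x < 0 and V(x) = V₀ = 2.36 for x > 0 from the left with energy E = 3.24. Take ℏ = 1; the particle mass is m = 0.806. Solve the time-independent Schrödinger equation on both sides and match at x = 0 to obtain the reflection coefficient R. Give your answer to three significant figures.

The wavenumbers are k₁ = √(2mE)/ℏ = 2.285 on the left and k₂ = √(2m(E − V₀))/ℏ = 1.191 on the right.
Continuity of ψ and ψ′ at the step yields the reflection amplitude r = (k₁ − k₂)/(k₁ + k₂) = 0.3148; thus R = |r|² = 0.09909, T = 0.9009.

R = 0.0991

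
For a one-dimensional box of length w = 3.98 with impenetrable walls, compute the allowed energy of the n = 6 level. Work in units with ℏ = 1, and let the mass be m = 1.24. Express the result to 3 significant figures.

E = 9.04

Requiring ψ(0) = ψ(w) = 0 quantises k = nπ/w, hence E_n = ℏ²k²/2m = n²π²ℏ²/(2mw²).
E_6 = 6² × π² / (2 × 1.24 × 3.98²) = 9.044.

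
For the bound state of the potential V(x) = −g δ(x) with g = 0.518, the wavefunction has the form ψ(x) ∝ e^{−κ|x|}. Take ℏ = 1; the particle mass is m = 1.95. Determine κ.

κ = 1.01

Integrate −(ℏ²/2m)ψ'' − gδ(x)ψ = Eψ from −ε to +ε: the ψ'' term gives ψ'(0⁺) − ψ'(0⁻) and the δ term gives −(2mg/ℏ²)ψ(0).
With ψ ∝ e^{−κ|x|} this yields −2κ = −2mg/ℏ², so κ = mg/ℏ² = 1.010.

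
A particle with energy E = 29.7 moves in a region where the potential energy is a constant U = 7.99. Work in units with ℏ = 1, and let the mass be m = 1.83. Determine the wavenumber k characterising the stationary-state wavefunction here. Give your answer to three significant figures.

With E > U the solution is oscillatory, ψ ∝ e^{±ikx} with k = √(2m(E − U))/ℏ.
k = √(2 × 1.83 × 21.71) = 8.914.

k = 8.91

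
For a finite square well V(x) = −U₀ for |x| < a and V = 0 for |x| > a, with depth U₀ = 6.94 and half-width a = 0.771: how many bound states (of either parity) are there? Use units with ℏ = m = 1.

N = 2

The dimensionless depth is z₀ = a√(2mU₀)/ℏ = 0.771 × √(13.88) = 2.872.
A new bound state (alternating even/odd) appears each time z₀ passes a multiple of π/2, so N = ⌊2z₀/π⌋ + 1 = ⌊1.829⌋ + 1 = 2.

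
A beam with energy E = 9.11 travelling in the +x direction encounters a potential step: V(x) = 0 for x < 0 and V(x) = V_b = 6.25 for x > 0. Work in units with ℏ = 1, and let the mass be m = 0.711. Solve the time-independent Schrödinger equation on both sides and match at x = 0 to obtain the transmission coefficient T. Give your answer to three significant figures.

T = 0.921

The wavenumbers are k₁ = √(2mE)/ℏ = 3.599 on the left and k₂ = √(2m(E − V_b))/ℏ = 2.017 on the right.
Matching ψ and ψ′ at x = 0 gives r = (k₁ − k₂)/(k₁ + k₂), so R = r² = 0.07941 and T = 1 − R = 0.9206.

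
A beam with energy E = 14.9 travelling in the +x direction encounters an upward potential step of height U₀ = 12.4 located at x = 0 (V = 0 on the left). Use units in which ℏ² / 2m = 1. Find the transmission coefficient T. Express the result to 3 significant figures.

T = 0.825

The wavenumbers are k₁ = √(2mE)/ℏ = 3.860 on the left and k₂ = √(2m(E − U₀))/ℏ = 1.581 on the right.
Continuity of ψ and ψ′ at the step yields the reflection amplitude r = (k₁ − k₂)/(k₁ + k₂) = 0.4188; thus R = |r|² = 0.1754, T = 0.8246.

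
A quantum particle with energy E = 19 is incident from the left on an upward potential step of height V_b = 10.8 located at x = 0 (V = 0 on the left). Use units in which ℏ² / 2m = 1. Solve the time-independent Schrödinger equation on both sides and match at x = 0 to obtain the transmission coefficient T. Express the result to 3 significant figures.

The wavenumbers are k₁ = √(2mE)/ℏ = 4.359 on the left and k₂ = √(2m(E − V_b))/ℏ = 2.864 on the right.
Matching ψ and ψ′ at x = 0 gives r = (k₁ − k₂)/(k₁ + k₂), so R = r² = 0.04287 and T = 1 − R = 0.9571.

T = 0.957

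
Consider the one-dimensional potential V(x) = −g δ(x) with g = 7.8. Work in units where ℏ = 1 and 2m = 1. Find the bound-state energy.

For x ≠ 0 the bound state is ψ ∝ e^{−κ|x|}; integrating the TISE across the delta gives the cusp condition 2κ = 2mg/ℏ², so κ = 3.900.
Then E = −ℏ²κ²/(2m) = −mg²/(2ℏ²) = -15.21.

E = -15.2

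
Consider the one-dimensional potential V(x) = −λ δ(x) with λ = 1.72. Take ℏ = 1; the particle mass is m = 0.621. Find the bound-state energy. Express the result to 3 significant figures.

E = -0.919

For x ≠ 0 the bound state is ψ ∝ e^{−κ|x|}; integrating the TISE across the delta gives the cusp condition 2κ = 2mλ/ℏ², so κ = 1.068.
Then E = −ℏ²κ²/(2m) = −mλ²/(2ℏ²) = -0.9186.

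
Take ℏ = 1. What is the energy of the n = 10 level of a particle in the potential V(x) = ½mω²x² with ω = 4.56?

The oscillator eigenvalues are E_n = ℏω(n + ½), so E_10 = 4.56 × 10.5 = 47.88.

E = 47.9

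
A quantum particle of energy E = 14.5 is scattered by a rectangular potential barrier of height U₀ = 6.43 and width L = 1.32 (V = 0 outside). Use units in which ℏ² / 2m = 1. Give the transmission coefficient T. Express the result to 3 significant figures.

E > U₀: inside the barrier k₂ = √(2m(E − U₀))/ℏ = 2.841, k₂L = 3.750.
Matching at both interfaces gives T⁻¹ = 1 + U₀² sin²(k₂L) / [4E(E − U₀)] = 1.029, hence T = 0.972.

T = 0.972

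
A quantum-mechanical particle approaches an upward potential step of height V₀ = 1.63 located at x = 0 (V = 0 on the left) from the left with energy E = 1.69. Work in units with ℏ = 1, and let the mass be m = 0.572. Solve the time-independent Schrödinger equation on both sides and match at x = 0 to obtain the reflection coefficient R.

The wavenumbers are k₁ = √(2mE)/ℏ = 1.390 on the left and k₂ = √(2m(E − V₀))/ℏ = 0.2620 on the right.
Continuity of ψ and ψ′ at the step yields the reflection amplitude r = (k₁ − k₂)/(k₁ + k₂) = 0.6829; thus R = |r|² = 0.4664, T = 0.5336.

R = 0.466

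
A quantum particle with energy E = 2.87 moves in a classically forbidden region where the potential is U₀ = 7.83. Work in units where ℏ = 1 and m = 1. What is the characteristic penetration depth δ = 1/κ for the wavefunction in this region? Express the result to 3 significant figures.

δ = 0.318

Since E < U₀ the TISE in this region is ψ'' = κ²ψ with κ = √(2m(U₀ − E))/ℏ.
κ = √(2 × 1 × 4.96) = 3.150. The penetration depth is δ = 1/κ = 0.318.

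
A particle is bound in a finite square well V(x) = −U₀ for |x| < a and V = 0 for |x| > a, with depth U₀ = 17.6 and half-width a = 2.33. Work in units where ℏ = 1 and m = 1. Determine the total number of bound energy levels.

The dimensionless depth is z₀ = a√(2mU₀)/ℏ = 2.33 × √(35.20) = 13.82.
A new bound state (alternating even/odd) appears each time z₀ passes a multiple of π/2, so N = ⌊2z₀/π⌋ + 1 = ⌊8.801⌋ + 1 = 9.

N = 9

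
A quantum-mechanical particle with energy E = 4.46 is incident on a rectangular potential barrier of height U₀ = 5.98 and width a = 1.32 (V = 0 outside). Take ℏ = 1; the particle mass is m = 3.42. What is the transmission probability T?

T = 0.000609

E < U₀: inside the barrier ψ ∝ e^{±κx} with κ = √(2m(U₀ − E))/ℏ = 3.224.
κa = 4.256, sinh(κa) = 35.26.
Matching ψ, ψ′ at both faces gives T = [1 + U₀² sinh²(κa) / (4E(U₀ − E))]⁻¹ = 1/1641 = 0.000609.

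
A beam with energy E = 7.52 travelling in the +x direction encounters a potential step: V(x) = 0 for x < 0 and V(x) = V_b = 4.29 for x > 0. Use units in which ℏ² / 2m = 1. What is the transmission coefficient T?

On each side the TISE gives plane waves with k = √(2m(E − V))/ℏ: k₁ = √(2·½·7.52) = 2.742, k₂ = √(2·½·3.23) = 1.797.
Continuity of ψ and ψ′ at the step yields the reflection amplitude r = (k₁ − k₂)/(k₁ + k₂) = 0.2082; thus R = |r|² = 0.04334, T = 0.9567.

T = 0.957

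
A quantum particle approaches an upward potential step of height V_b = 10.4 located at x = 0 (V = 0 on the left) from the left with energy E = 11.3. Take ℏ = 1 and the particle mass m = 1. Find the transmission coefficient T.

The wavenumbers are k₁ = √(2mE)/ℏ = 4.754 on the left and k₂ = √(2m(E − V_b))/ℏ = 1.342 on the right.
Matching ψ and ψ′ at x = 0 gives r = (k₁ − k₂)/(k₁ + k₂), so R = r² = 0.3134 and T = 1 − R = 0.6866.

T = 0.687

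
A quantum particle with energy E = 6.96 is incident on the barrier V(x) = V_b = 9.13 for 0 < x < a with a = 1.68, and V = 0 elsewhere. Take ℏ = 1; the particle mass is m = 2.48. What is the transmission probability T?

T = 0.0000473

E < V_b: inside the barrier ψ ∝ e^{±κx} with κ = √(2m(V_b − E))/ℏ = 3.281.
κa = 5.512, sinh(κa) = 123.8.
Matching ψ, ψ′ at both faces gives T = [1 + V_b² sinh²(κa) / (4E(V_b − E))]⁻¹ = 1/21140 = 0.0000473.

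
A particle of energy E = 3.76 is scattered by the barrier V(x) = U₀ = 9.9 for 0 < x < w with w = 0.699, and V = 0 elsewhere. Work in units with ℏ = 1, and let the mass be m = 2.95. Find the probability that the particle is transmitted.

Since E < U₀ the interior solution is evanescent with decay constant κ = √(2m(U₀ − E))/ℏ = 6.019.
κw = 4.207, sinh(κw) = 33.57.
The exact tunnelling result is T⁻¹ = 1 + U₀² sinh²(κw) / [4E(U₀ − E)] = 1197, so T = 0.000835.

T = 0.000835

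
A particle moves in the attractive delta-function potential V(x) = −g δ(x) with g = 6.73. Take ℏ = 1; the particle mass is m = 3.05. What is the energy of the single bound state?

E = -69.1

The bound state is ψ(x) = √κ e^{−κ|x|}. The derivative jump ψ'(0⁺) − ψ'(0⁻) = −(2mg/ℏ²)ψ(0) fixes κ = mg/ℏ² = 20.53.
Then E = −ℏ²κ²/(2m) = −mg²/(2ℏ²) = -69.07.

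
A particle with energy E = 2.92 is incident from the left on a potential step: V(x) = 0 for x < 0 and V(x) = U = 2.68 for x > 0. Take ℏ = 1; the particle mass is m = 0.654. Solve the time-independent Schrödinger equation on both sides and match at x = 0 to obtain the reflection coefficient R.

R = 0.307

The wavenumbers are k₁ = √(2mE)/ℏ = 1.954 on the left and k₂ = √(2m(E − U))/ℏ = 0.5603 on the right.
Continuity of ψ and ψ′ at the step yields the reflection amplitude r = (k₁ − k₂)/(k₁ + k₂) = 0.5544; thus R = |r|² = 0.3073, T = 0.6927.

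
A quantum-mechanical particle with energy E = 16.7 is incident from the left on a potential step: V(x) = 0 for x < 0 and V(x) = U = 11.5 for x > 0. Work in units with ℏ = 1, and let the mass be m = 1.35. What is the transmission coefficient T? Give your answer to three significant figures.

On each side the TISE gives plane waves with k = √(2m(E − V))/ℏ: k₁ = √(2·1.35·16.7) = 6.715, k₂ = √(2·1.35·5.2) = 3.747.
Continuity of ψ and ψ′ at the step yields the reflection amplitude r = (k₁ − k₂)/(k₁ + k₂) = 0.2837; thus R = |r|² = 0.08048, T = 0.9195.

T = 0.920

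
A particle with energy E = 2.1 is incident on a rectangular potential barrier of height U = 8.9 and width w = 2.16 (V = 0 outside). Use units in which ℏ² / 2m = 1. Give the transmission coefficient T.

T = 0.0000370

E < U: inside the barrier ψ ∝ e^{±κx} with κ = √(2m(U − E))/ℏ = 2.608.
κw = 5.633, sinh(κw) = 139.7.
Matching ψ, ψ′ at both faces gives T = [1 + U² sinh²(κw) / (4E(U − E))]⁻¹ = 1/27060 = 0.0000370.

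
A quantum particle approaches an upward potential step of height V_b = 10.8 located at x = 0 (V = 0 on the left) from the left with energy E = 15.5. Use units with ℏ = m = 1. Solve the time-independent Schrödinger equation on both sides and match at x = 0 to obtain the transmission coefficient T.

T = 0.916

On each side the TISE gives plane waves with k = √(2m(E − V))/ℏ: k₁ = √(2·1·15.5) = 5.568, k₂ = √(2·1·4.7) = 3.066.
Matching ψ and ψ′ at x = 0 gives r = (k₁ − k₂)/(k₁ + k₂), so R = r² = 0.08397 and T = 1 − R = 0.9160.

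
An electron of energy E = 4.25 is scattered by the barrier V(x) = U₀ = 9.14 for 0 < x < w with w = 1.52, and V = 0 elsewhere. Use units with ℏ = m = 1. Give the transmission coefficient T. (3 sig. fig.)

T = 0.000296

Since E < U₀ the interior solution is evanescent with decay constant κ = √(2m(U₀ − E))/ℏ = 3.127.
κw = 4.753, sinh(κw) = 57.99.
Matching ψ, ψ′ at both faces gives T = [1 + U₀² sinh²(κw) / (4E(U₀ − E))]⁻¹ = 1/3380 = 0.000296.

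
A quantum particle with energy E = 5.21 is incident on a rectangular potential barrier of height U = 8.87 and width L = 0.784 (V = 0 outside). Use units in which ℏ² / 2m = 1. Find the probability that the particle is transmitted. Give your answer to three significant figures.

T = 0.176

Since E < U the interior solution is evanescent with decay constant κ = √(2m(U − E))/ℏ = 1.913.
κL = 1.500, sinh(κL) = 2.129.
Matching ψ, ψ′ at both faces gives T = [1 + U² sinh²(κL) / (4E(U − E))]⁻¹ = 1/5.675 = 0.176.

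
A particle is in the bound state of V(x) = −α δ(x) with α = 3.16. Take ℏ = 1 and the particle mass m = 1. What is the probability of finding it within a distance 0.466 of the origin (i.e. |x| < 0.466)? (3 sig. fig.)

P = 0.947

The normalised bound state is ψ = √κ e^{−κ|x|} with κ = mα/ℏ² = 3.160.
P(|x| < d) = ∫_{−d}^{d} κ e^{−2κ|x|} dx = 1 − e^{−2κd} = 1 − e^{−2.945} = 0.9474.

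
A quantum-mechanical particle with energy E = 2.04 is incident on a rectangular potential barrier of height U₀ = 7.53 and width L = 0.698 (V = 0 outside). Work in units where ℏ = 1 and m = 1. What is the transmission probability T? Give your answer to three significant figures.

E < U₀: inside the barrier ψ ∝ e^{±κx} with κ = √(2m(U₀ − E))/ℏ = 3.314.
κL = 2.313, sinh(κL) = 5.002.
The exact tunnelling result is T⁻¹ = 1 + U₀² sinh²(κL) / [4E(U₀ − E)] = 32.67, so T = 0.0306.

T = 0.0306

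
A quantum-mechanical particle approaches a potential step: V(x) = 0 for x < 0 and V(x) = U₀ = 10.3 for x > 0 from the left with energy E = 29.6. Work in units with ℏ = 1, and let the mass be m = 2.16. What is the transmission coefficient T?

T = 0.989

The wavenumbers are k₁ = √(2mE)/ℏ = 11.31 on the left and k₂ = √(2m(E − U₀))/ℏ = 9.131 on the right.
Matching ψ and ψ′ at x = 0 gives r = (k₁ − k₂)/(k₁ + k₂), so R = r² = 0.01134 and T = 1 − R = 0.9887.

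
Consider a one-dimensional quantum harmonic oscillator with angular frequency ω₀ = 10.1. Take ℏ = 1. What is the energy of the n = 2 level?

The oscillator eigenvalues are E_n = ℏω₀(n + ½), so E_2 = 10.1 × 2.5 = 25.25.

E = 25.3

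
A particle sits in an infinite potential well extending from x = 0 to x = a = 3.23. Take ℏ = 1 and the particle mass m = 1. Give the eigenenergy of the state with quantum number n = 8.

E = 30.3

The infinite-well eigenfunctions ψ_n = √(2/a) sin(nπx/a) vanish at both walls, giving E_n = n²π²ℏ²/(2ma²).
E_8 = 8² × π² / (2 × 1 × 3.23²) = 30.27.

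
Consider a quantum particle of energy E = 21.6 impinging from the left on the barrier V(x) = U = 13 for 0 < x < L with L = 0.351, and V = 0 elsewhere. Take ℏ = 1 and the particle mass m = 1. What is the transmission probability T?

T = 0.817

Above the barrier the interior wavenumber is k₂ = √(2m(E − U))/ℏ = 4.147, giving phase k₂L = 1.456.
T = [1 + U² sin²(k₂L) / (4E(E − U))]⁻¹ = 1/1.224 = 0.817.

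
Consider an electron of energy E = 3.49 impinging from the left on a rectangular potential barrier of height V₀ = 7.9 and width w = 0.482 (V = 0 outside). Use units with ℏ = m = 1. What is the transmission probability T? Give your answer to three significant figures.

T = 0.202

Since E < V₀ the interior solution is evanescent with decay constant κ = √(2m(V₀ − E))/ℏ = 2.970.
κw = 1.431, sinh(κw) = 1.973.
The exact tunnelling result is T⁻¹ = 1 + V₀² sinh²(κw) / [4E(V₀ − E)] = 4.946, so T = 0.202.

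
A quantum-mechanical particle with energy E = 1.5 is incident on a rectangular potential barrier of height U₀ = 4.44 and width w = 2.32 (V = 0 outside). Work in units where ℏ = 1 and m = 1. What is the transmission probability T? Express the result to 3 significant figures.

E < U₀: inside the barrier ψ ∝ e^{±κx} with κ = √(2m(U₀ − E))/ℏ = 2.425.
κw = 5.626, sinh(κw) = 138.7.
Matching ψ, ψ′ at both faces gives T = [1 + U₀² sinh²(κw) / (4E(U₀ − E))]⁻¹ = 1/21510 = 0.0000465.

T = 0.0000465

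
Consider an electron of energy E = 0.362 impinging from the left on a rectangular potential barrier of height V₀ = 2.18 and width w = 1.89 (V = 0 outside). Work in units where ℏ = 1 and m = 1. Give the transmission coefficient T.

T = 0.00164

Since E < V₀ the interior solution is evanescent with decay constant κ = √(2m(V₀ − E))/ℏ = 1.907.
κw = 3.604, sinh(κw) = 18.36.
Matching ψ, ψ′ at both faces gives T = [1 + V₀² sinh²(κw) / (4E(V₀ − E))]⁻¹ = 1/609.4 = 0.00164.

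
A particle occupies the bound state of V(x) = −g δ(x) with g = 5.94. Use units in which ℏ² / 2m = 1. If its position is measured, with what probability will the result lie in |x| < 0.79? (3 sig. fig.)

The normalised bound state is ψ = √κ e^{−κ|x|} with κ = mg/ℏ² = 2.970.
P(|x| < d) = ∫_{−d}^{d} κ e^{−2κ|x|} dx = 1 − e^{−2κd} = 1 − e^{−4.693} = 0.9908.

P = 0.991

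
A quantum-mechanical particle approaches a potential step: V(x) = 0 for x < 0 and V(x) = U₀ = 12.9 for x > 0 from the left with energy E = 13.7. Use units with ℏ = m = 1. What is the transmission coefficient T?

On each side the TISE gives plane waves with k = √(2m(E − V))/ℏ: k₁ = √(2·1·13.7) = 5.235, k₂ = √(2·1·0.8) = 1.265.
Continuity of ψ and ψ′ at the step yields the reflection amplitude r = (k₁ − k₂)/(k₁ + k₂) = 0.6108; thus R = |r|² = 0.3730, T = 0.6270.

T = 0.627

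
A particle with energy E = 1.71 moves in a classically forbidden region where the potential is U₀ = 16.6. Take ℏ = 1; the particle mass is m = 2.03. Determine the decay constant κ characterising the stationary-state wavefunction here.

Since E < U₀ the TISE in this region is ψ'' = κ²ψ with κ = √(2m(U₀ − E))/ℏ.
κ = √(2 × 2.03 × 14.89) = 7.775.

κ = 7.78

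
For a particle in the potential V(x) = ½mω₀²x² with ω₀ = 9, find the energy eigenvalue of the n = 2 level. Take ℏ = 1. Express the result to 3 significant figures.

E = 22.5

Using E_n = (n + ½)ℏω₀: E_2 = 2.5 × 9 = 22.50.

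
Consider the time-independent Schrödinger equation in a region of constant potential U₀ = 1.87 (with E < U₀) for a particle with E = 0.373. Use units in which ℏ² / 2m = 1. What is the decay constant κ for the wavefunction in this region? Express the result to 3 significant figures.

Since E < U₀ the TISE in this region is ψ'' = κ²ψ with κ = √(2m(U₀ − E))/ℏ.
κ = √(2 × 0.5 × 1.497) = 1.224.

κ = 1.22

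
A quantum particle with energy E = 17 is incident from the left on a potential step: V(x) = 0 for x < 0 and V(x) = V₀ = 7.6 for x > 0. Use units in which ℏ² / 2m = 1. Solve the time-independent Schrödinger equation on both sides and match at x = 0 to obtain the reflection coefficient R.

R = 0.0216

On each side the TISE gives plane waves with k = √(2m(E − V))/ℏ: k₁ = √(2·½·17) = 4.123, k₂ = √(2·½·9.4) = 3.066.
Matching ψ and ψ′ at x = 0 gives r = (k₁ − k₂)/(k₁ + k₂), so R = r² = 0.02162 and T = 1 − R = 0.9784.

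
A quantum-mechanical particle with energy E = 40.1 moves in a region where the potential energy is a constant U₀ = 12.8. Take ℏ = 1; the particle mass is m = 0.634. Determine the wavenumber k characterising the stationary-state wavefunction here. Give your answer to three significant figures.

With E > U₀ the solution is oscillatory, ψ ∝ e^{±ikx} with k = √(2m(E − U₀))/ℏ.
k = √(2 × 0.634 × 27.3) = 5.884.

k = 5.88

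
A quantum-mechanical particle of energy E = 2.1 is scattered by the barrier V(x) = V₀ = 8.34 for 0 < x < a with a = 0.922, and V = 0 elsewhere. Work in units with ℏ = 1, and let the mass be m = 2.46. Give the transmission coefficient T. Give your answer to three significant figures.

T = 0.000110

Since E < V₀ the interior solution is evanescent with decay constant κ = √(2m(V₀ − E))/ℏ = 5.541.
κa = 5.109, sinh(κa) = 82.72.
Matching ψ, ψ′ at both faces gives T = [1 + V₀² sinh²(κa) / (4E(V₀ − E))]⁻¹ = 1/9081 = 0.000110.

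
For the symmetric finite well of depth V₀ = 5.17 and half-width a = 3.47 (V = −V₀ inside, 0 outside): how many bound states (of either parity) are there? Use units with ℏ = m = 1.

N = 8

Define the well-strength parameter z₀ = (a/ℏ)√(2mV₀) = 3.47 × √(2·1·5.17) = 11.16.
A new bound state (alternating even/odd) appears each time z₀ passes a multiple of π/2, so N = ⌊2z₀/π⌋ + 1 = ⌊7.103⌋ + 1 = 8.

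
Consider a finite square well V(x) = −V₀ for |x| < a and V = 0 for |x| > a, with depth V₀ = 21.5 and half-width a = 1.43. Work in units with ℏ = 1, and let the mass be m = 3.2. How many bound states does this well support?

N = 11

The dimensionless depth is z₀ = a√(2mV₀)/ℏ = 1.43 × √(137.6) = 16.77.
The even/odd transcendental equations gain one root per π/2 in z₀, giving N = 1 + ⌊2z₀/π⌋ = 1 + ⌊10.68⌋ = 11.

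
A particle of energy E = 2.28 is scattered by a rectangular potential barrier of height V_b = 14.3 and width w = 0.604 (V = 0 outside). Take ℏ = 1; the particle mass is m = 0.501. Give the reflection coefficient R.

Since E < V_b the interior solution is evanescent with decay constant κ = √(2m(V_b − E))/ℏ = 3.470.
κw = 2.096, sinh(κw) = 4.006.
Matching ψ, ψ′ at both faces gives T = [1 + V_b² sinh²(κw) / (4E(V_b − E))]⁻¹ = 1/30.94 = 0.0323.
R = 1 − T = 0.968.

R = 0.968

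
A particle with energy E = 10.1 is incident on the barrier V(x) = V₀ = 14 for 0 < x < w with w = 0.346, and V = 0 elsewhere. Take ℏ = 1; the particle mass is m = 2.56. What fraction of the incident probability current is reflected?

R = 0.862

E < V₀: inside the barrier ψ ∝ e^{±κx} with κ = √(2m(V₀ − E))/ℏ = 4.469.
κw = 1.546, sinh(κw) = 2.240.
Matching ψ, ψ′ at both faces gives T = [1 + V₀² sinh²(κw) / (4E(V₀ − E))]⁻¹ = 1/7.242 = 0.138.
R = 1 − T = 0.862.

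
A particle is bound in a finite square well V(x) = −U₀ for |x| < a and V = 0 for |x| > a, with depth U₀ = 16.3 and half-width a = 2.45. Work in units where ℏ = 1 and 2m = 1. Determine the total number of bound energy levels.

N = 7

The dimensionless depth is z₀ = a√(2mU₀)/ℏ = 2.45 × √(16.30) = 9.891.
A new bound state (alternating even/odd) appears each time z₀ passes a multiple of π/2, so N = ⌊2z₀/π⌋ + 1 = ⌊6.297⌋ + 1 = 7.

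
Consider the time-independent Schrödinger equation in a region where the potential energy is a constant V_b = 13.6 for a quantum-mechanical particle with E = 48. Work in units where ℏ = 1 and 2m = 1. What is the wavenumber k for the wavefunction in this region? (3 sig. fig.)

With E > V_b the solution is oscillatory, ψ ∝ e^{±ikx} with k = √(2m(E − V_b))/ℏ.
k = √(2 × 0.5 × 34.4) = 5.865.

k = 5.87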